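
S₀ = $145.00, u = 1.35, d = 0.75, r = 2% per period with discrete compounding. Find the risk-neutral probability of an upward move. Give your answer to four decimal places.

p = 0.4500

Risk-neutral probability p = (1 + 0.02 − 0.75)/(1.35 − 0.75) = 0.2700/0.6000 = 0.4500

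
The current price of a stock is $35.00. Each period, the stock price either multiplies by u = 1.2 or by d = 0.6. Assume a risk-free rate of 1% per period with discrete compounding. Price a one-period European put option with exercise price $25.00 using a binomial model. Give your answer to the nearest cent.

$1.25

Risk-neutral probability p = (1 + 0.01 − 0.6)/(1.2 − 0.6) = 0.4100/0.6000 = 0.6833
Terminal stock prices: S_u = 42, S_d = 21
Terminal payoffs (K − S): max(-17, 0) = 0, max(4, 0) = 4
Node 0 (S = 35): V_0 = 1/1.01·[0.6833·0.0000 + 0.3167·4.0000] = 1.2541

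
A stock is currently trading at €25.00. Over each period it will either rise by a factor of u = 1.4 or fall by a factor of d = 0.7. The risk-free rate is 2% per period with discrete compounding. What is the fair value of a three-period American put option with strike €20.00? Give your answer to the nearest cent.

€2.92

Risk-neutral probability p = (1 + 0.02 − 0.7)/(1.4 − 0.7) = 0.3200/0.7000 = 0.4571
Terminal stock prices: S_uuu = 68.6, S_uud = 34.3, S_udd = 17.15, S_ddd = 8.575
Terminal payoffs (K − S): max(-48.6, 0) = 0, max(-14.3, 0) = 0, max(2.85, 0) = 2.85, max(11.43, 0) = 11.43
Node uu (S = 49): continuation = 1/1.02·[0.4571·0.0000 + 0.5429·0.0000] = 0.0000; exercise value = 0.0000 ≤ continuation, so V_uu = 0.0000
Node ud (S = 24.5): continuation = 1/1.02·[0.4571·0.0000 + 0.5429·2.8500] = 1.5168; exercise value = 0.0000 ≤ continuation, so V_ud = 1.5168
Node dd (S = 12.25): continuation = 1/1.02·[0.4571·2.8500 + 0.5429·11.4250] = 7.3578; exercise value = 7.7500 > continuation, so V_dd = 7.7500 (exercise)
Node u (S = 35): continuation = 1/1.02·[0.4571·0.0000 + 0.5429·1.5168] = 0.8073; exercise value = 0.0000 ≤ continuation, so V_u = 0.8073
Node d (S = 17.5): continuation = 1/1.02·[0.4571·1.5168 + 0.5429·7.7500] = 4.8045; exercise value = 2.5000 ≤ continuation, so V_d = 4.8045
Node 0 (S = 25): continuation = 1/1.02·[0.4571·0.8073 + 0.5429·4.8045] = 2.9188; exercise value = 0.0000 ≤ continuation, so V_0 = 2.9188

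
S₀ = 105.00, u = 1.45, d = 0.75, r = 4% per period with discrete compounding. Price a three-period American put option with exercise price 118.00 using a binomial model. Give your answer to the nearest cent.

26.87

Risk-neutral probability p = (1 + 0.04 − 0.75)/(1.45 − 0.75) = 0.2900/0.7000 = 0.4143
Terminal stock prices: S_uuu = 320.1, S_uud = 165.6, S_udd = 85.64, S_ddd = 44.3
Terminal payoffs (K − S): max(-202.1, 0) = 0, max(-47.57, 0) = 0, max(32.36, 0) = 32.36, max(73.7, 0) = 73.7
Node uu (S = 220.8): continuation = 1/1.04·[0.4143·0.0000 + 0.5857·0.0000] = 0.0000; exercise value = 0.0000 ≤ continuation, so V_uu = 0.0000
Node ud (S = 114.2): continuation = 1/1.04·[0.4143·0.0000 + 0.5857·32.3594] = 18.2244; exercise value = 3.8125 ≤ continuation, so V_ud = 18.2244
Node dd (S = 59.06): continuation = 1/1.04·[0.4143·32.3594 + 0.5857·73.7031] = 54.3990; exercise value = 58.9375 > continuation, so V_dd = 58.9375 (exercise)
Node u (S = 152.2): continuation = 1/1.04·[0.4143·0.0000 + 0.5857·18.2244] = 10.2637; exercise value = 0.0000 ≤ continuation, so V_u = 10.2637
Node d (S = 78.75): continuation = 1/1.04·[0.4143·18.2244 + 0.5857·58.9375] = 40.4525; exercise value = 39.2500 ≤ continuation, so V_d = 40.4525
Node 0 (S = 105): continuation = 1/1.04·[0.4143·10.2637 + 0.5857·40.4525] = 26.8709; exercise value = 13.0000 ≤ continuation, so V_0 = 26.8709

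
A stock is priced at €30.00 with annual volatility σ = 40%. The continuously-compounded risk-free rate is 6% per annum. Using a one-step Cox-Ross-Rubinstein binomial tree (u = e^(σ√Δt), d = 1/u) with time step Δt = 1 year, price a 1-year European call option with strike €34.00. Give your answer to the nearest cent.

CRR parameters: u = e^(σ√Δt) = e^(0.4·√1) = 1.4918, d = 1/u = 0.6703
Per-period rate: rΔt = 0.06·1 = 0.06, so R = e^0.06 = 1.0618
Risk-neutral probability p = (e^0.06 − 0.6703)/(1.4918 − 0.6703) = 0.3915/0.8215 = 0.4766
Terminal stock prices: S_u = 44.75, S_d = 20.11
Terminal payoffs (S − K): max(10.75, 0) = 10.75, max(-13.89, 0) = 0
Node 0 (S = 30): V_0 = e^(−0.06)·[0.4766·10.7547 + 0.5234·0.0000] = 4.8271

€4.83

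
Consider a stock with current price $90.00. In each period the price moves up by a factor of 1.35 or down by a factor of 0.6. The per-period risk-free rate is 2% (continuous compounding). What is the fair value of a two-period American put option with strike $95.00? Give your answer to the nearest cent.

Risk-neutral probability p = (e^0.02 − 0.6)/(1.35 − 0.6) = 0.4202/0.7500 = 0.5603
Terminal stock prices: S_uu = 164, S_ud = 72.9, S_dd = 32.4
Terminal payoffs (K − S): max(-69.03, 0) = 0, max(22.1, 0) = 22.1, max(62.6, 0) = 62.6
Node u (S = 121.5): continuation = e^(−0.02)·[0.5603·0.0000 + 0.4397·22.1000] = 9.5256; exercise value = 0.0000 ≤ continuation, so V_u = 9.5256
Node d (S = 54): continuation = e^(−0.02)·[0.5603·22.1000 + 0.4397·62.6000] = 39.1189; exercise value = 41.0000 > continuation, so V_d = 41.0000 (exercise)
Node 0 (S = 90): continuation = e^(−0.02)·[0.5603·9.5256 + 0.4397·41.0000] = 22.9032; exercise value = 5.0000 ≤ continuation, so V_0 = 22.9032

$22.90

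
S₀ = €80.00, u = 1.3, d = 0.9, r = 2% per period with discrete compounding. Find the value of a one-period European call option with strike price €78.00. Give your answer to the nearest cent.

Risk-neutral probability p = (1 + 0.02 − 0.9)/(1.3 − 0.9) = 0.1200/0.4000 = 0.3000
Terminal stock prices: S_u = 104, S_d = 72
Terminal payoffs (S − K): max(26, 0) = 26, max(-6, 0) = 0
Node 0 (S = 80): V_0 = 1/1.02·[0.3000·26.0000 + 0.7000·0.0000] = 7.6471

€7.65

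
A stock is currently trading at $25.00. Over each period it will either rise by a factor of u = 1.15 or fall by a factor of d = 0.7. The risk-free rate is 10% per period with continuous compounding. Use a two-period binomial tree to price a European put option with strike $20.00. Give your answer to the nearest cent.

Risk-neutral probability p = (e^0.1 − 0.7)/(1.15 − 0.7) = 0.4052/0.4500 = 0.9004
Terminal stock prices: S_uu = 33.06, S_ud = 20.12, S_dd = 12.25
Terminal payoffs (K − S): max(-13.06, 0) = 0, max(-0.125, 0) = 0, max(7.75, 0) = 7.75
Node u (S = 28.75): V_u = e^(−0.1)·[0.9004·0.0000 + 0.0996·0.0000] = 0.0000
Node d (S = 17.5): V_d = e^(−0.1)·[0.9004·0.0000 + 0.0996·7.7500] = 0.6986
Node 0 (S = 25): V_0 = e^(−0.1)·[0.9004·0.0000 + 0.0996·0.6986] = 0.0630

$0.06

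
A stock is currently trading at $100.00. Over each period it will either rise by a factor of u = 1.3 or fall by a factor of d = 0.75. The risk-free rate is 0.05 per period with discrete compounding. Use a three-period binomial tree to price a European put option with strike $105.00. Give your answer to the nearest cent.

$14.41

Risk-neutral probability p = (1 + 0.05 − 0.75)/(1.3 − 0.75) = 0.3000/0.5500 = 0.5455
Terminal stock prices: S_uuu = 219.7, S_uud = 126.8, S_udd = 73.12, S_ddd = 42.19
Terminal payoffs (K − S): max(-114.7, 0) = 0, max(-21.75, 0) = 0, max(31.88, 0) = 31.88, max(62.81, 0) = 62.81
Node uu (S = 169): V_uu = 1/1.05·[0.5455·0.0000 + 0.4545·0.0000] = 0.0000
Node ud (S = 97.5): V_ud = 1/1.05·[0.5455·0.0000 + 0.4545·31.8750] = 13.7987
Node dd (S = 56.25): V_dd = 1/1.05·[0.5455·31.8750 + 0.4545·62.8125] = 43.7500
Node u (S = 130): V_u = 1/1.05·[0.5455·0.0000 + 0.4545·13.7987] = 5.9735
Node d (S = 75): V_d = 1/1.05·[0.5455·13.7987 + 0.4545·43.7500] = 26.1076
Node 0 (S = 100): V_0 = 1/1.05·[0.5455·5.9735 + 0.4545·26.1076] = 14.4051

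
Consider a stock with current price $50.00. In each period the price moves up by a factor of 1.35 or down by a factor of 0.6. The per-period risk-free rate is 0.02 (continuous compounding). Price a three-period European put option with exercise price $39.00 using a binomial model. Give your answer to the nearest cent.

$6.76

Risk-neutral probability p = (e^0.02 − 0.6)/(1.35 − 0.6) = 0.4202/0.7500 = 0.5603
Terminal stock prices: S_uuu = 123, S_uud = 54.68, S_udd = 24.3, S_ddd = 10.8
Terminal payoffs (K − S): max(-84.02, 0) = 0, max(-15.68, 0) = 0, max(14.7, 0) = 14.7, max(28.2, 0) = 28.2
Node uu (S = 91.13): V_uu = e^(−0.02)·[0.5603·0.0000 + 0.4397·0.0000] = 0.0000
Node ud (S = 40.5): V_ud = e^(−0.02)·[0.5603·0.0000 + 0.4397·14.7000] = 6.3361
Node dd (S = 18): V_dd = e^(−0.02)·[0.5603·14.7000 + 0.4397·28.2000] = 20.2277
Node u (S = 67.5): V_u = e^(−0.02)·[0.5603·0.0000 + 0.4397·6.3361] = 2.7310
Node d (S = 30): V_d = e^(−0.02)·[0.5603·6.3361 + 0.4397·20.2277] = 12.1983
Node 0 (S = 50): V_0 = e^(−0.02)·[0.5603·2.7310 + 0.4397·12.1983] = 6.7575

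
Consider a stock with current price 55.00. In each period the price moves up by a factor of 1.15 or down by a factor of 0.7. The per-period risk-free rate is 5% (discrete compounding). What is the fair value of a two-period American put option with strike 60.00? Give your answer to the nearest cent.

Risk-neutral probability p = (1 + 0.05 − 0.7)/(1.15 − 0.7) = 0.3500/0.4500 = 0.7778
Terminal stock prices: S_uu = 72.74, S_ud = 44.27, S_dd = 26.95
Terminal payoffs (K − S): max(-12.74, 0) = 0, max(15.73, 0) = 15.73, max(33.05, 0) = 33.05
Node u (S = 63.25): continuation = 1/1.05·[0.7778·0.0000 + 0.2222·15.7250] = 3.3280; exercise value = 0.0000 ≤ continuation, so V_u = 3.3280
Node d (S = 38.5): continuation = 1/1.05·[0.7778·15.7250 + 0.2222·33.0500] = 18.6429; exercise value = 21.5000 > continuation, so V_d = 21.5000 (exercise)
Node 0 (S = 55): continuation = 1/1.05·[0.7778·3.3280 + 0.2222·21.5000] = 7.0155; exercise value = 5.0000 ≤ continuation, so V_0 = 7.0155

7.02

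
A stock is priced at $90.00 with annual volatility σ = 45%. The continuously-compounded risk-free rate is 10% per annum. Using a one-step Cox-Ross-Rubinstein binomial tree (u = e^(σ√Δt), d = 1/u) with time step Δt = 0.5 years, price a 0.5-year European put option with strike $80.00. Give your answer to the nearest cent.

$6.91

CRR parameters: u = e^(σ√Δt) = e^(0.45·√0.5) = 1.3746, d = 1/u = 0.7275
Per-period rate: rΔt = 0.1·0.5 = 0.05, so R = e^0.05 = 1.0513
Risk-neutral probability p = (e^0.05 − 0.7275)/(1.3746 − 0.7275) = 0.3238/0.6472 = 0.5003
Terminal stock prices: S_u = 123.7, S_d = 65.47
Terminal payoffs (K − S): max(-43.72, 0) = 0, max(14.53, 0) = 14.53
Node 0 (S = 90): V_0 = e^(−0.05)·[0.5003·0.0000 + 0.4997·14.5287] = 6.9054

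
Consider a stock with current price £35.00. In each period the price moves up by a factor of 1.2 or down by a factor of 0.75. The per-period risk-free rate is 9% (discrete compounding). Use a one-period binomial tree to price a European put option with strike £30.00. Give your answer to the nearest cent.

£0.84

Risk-neutral probability p = (1 + 0.09 − 0.75)/(1.2 − 0.75) = 0.3400/0.4500 = 0.7556
Terminal stock prices: S_u = 42, S_d = 26.25
Terminal payoffs (K − S): max(-12, 0) = 0, max(3.75, 0) = 3.75
Node 0 (S = 35): V_0 = 1/1.09·[0.7556·0.0000 + 0.2444·3.7500] = 0.8410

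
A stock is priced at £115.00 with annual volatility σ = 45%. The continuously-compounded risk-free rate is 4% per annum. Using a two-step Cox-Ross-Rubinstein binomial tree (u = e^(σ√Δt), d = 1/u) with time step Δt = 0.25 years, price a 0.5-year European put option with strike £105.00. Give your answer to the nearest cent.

CRR parameters: u = e^(σ√Δt) = e^(0.45·√0.25) = 1.2523, d = 1/u = 0.7985
Per-period rate: rΔt = 0.04·0.25 = 0.01, so R = e^0.01 = 1.0101
Risk-neutral probability p = (e^0.01 − 0.7985)/(1.2523 − 0.7985) = 0.2115/0.4538 = 0.4661
Terminal stock prices: S_uu = 180.4, S_ud = 115, S_dd = 73.33
Terminal payoffs (K − S): max(-75.36, 0) = 0, max(-10, 0) = 0, max(31.67, 0) = 31.67
Node u (S = 144): V_u = e^(−0.01)·[0.4661·0.0000 + 0.5339·0.0000] = 0.0000
Node d (S = 91.83): V_d = e^(−0.01)·[0.4661·0.0000 + 0.5339·31.6728] = 16.7408
Node 0 (S = 115): V_0 = e^(−0.01)·[0.4661·0.0000 + 0.5339·16.7408] = 8.8484

£8.85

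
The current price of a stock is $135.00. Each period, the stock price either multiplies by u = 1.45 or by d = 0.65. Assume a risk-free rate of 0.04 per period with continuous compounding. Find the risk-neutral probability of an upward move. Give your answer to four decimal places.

p = 0.4885

Risk-neutral probability p = (e^0.04 − 0.65)/(1.45 − 0.65) = 0.3908/0.8000 = 0.4885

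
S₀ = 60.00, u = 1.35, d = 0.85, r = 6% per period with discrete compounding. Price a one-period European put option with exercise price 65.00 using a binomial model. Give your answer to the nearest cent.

7.66

Risk-neutral probability p = (1 + 0.06 − 0.85)/(1.35 − 0.85) = 0.2100/0.5000 = 0.4200
Terminal stock prices: S_u = 81, S_d = 51
Terminal payoffs (K − S): max(-16, 0) = 0, max(14, 0) = 14
Node 0 (S = 60): V_0 = 1/1.06·[0.4200·0.0000 + 0.5800·14.0000] = 7.6604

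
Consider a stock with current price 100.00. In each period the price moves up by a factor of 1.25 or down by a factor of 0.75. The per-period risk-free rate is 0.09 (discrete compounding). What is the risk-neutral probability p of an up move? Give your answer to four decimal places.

p = 0.6800

Risk-neutral probability p = (1 + 0.09 − 0.75)/(1.25 − 0.75) = 0.3400/0.5000 = 0.6800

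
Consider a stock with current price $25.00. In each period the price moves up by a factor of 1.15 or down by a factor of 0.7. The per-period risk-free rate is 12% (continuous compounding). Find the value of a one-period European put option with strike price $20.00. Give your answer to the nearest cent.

Risk-neutral probability p = (e^0.12 − 0.7)/(1.15 − 0.7) = 0.4275/0.4500 = 0.9500
Terminal stock prices: S_u = 28.75, S_d = 17.5
Terminal payoffs (K − S): max(-8.75, 0) = 0, max(2.5, 0) = 2.5
Node 0 (S = 25): V_0 = e^(−0.12)·[0.9500·0.0000 + 0.0500·2.5000] = 0.1109

$0.11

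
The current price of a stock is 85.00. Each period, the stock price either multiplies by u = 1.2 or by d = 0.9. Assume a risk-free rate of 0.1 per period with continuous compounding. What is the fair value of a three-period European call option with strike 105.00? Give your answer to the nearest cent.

11.62

Risk-neutral probability p = (e^0.1 − 0.9)/(1.2 − 0.9) = 0.2052/0.3000 = 0.6839
Terminal stock prices: S_uuu = 146.9, S_uud = 110.2, S_udd = 82.62, S_ddd = 61.97
Terminal payoffs (S − K): max(41.88, 0) = 41.88, max(5.16, 0) = 5.16, max(-22.38, 0) = 0, max(-43.03, 0) = 0
Node uu (S = 122.4): V_uu = e^(−0.1)·[0.6839·41.8800 + 0.3161·5.1600] = 27.3921
Node ud (S = 91.8): V_ud = e^(−0.1)·[0.6839·5.1600 + 0.3161·0.0000] = 3.1931
Node dd (S = 68.85): V_dd = e^(−0.1)·[0.6839·0.0000 + 0.3161·0.0000] = 0.0000
Node u (S = 102): V_u = e^(−0.1)·[0.6839·27.3921 + 0.3161·3.1931] = 17.8641
Node d (S = 76.5): V_d = e^(−0.1)·[0.6839·3.1931 + 0.3161·0.0000] = 1.9760
Node 0 (S = 85): V_0 = e^(−0.1)·[0.6839·17.8641 + 0.3161·1.9760] = 11.6198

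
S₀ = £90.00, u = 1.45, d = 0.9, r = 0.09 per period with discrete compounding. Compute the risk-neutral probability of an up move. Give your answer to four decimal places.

p = 0.3455

Risk-neutral probability p = (1 + 0.09 − 0.9)/(1.45 − 0.9) = 0.1900/0.5500 = 0.3455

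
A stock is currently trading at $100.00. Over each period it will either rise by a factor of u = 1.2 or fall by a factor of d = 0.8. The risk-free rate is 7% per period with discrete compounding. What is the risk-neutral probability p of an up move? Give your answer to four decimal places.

p = 0.6750

Risk-neutral probability p = (1 + 0.07 − 0.8)/(1.2 − 0.8) = 0.2700/0.4000 = 0.6750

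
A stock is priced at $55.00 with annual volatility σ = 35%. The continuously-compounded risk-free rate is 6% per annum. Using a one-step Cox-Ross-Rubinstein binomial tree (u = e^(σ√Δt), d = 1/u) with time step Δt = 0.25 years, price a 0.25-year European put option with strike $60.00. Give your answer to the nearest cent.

CRR parameters: u = e^(σ√Δt) = e^(0.35·√0.25) = 1.1912, d = 1/u = 0.8395
Per-period rate: rΔt = 0.06·0.25 = 0.015, so R = e^0.015 = 1.0151
Risk-neutral probability p = (e^0.015 − 0.8395)/(1.1912 − 0.8395) = 0.1757/0.3518 = 0.4993
Terminal stock prices: S_u = 65.52, S_d = 46.17
Terminal payoffs (K − S): max(-5.519, 0) = 0, max(13.83, 0) = 13.83
Node 0 (S = 55): V_0 = e^(−0.015)·[0.4993·0.0000 + 0.5007·13.8299] = 6.8212

$6.82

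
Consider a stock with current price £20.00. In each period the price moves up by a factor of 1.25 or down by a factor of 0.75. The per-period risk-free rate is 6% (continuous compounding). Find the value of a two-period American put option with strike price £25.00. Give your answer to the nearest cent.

Risk-neutral probability p = (e^0.06 − 0.75)/(1.25 − 0.75) = 0.3118/0.5000 = 0.6237
Terminal stock prices: S_uu = 31.25, S_ud = 18.75, S_dd = 11.25
Terminal payoffs (K − S): max(-6.25, 0) = 0, max(6.25, 0) = 6.25, max(13.75, 0) = 13.75
Node u (S = 25): continuation = e^(−0.06)·[0.6237·0.0000 + 0.3763·6.2500] = 2.2151; exercise value = 0.0000 ≤ continuation, so V_u = 2.2151
Node d (S = 15): continuation = e^(−0.06)·[0.6237·6.2500 + 0.3763·13.7500] = 8.5441; exercise value = 10.0000 > continuation, so V_d = 10.0000 (exercise)
Node 0 (S = 20): continuation = e^(−0.06)·[0.6237·2.2151 + 0.3763·10.0000] = 4.8451; exercise value = 5.0000 > continuation, so V_0 = 5.0000 (exercise)

£5.00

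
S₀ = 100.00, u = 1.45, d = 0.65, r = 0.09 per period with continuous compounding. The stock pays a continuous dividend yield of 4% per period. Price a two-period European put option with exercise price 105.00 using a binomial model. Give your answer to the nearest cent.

Per-period risk-free factor R = e^0.09 = 1.0942; dividend-adjusted growth = e^(0.09−0.04) = 1.0513.
Risk-neutral probability p = (1.0513 − 0.65)/(1.45 − 0.65) = 0.4013/0.8000 = 0.5016
Terminal stock prices: S_uu = 210.2, S_ud = 94.25, S_dd = 42.25
Terminal payoffs (K − S): max(-105.2, 0) = 0, max(10.75, 0) = 10.75, max(62.75, 0) = 62.75
Node u (S = 145): V_u = e^(−0.09)·[0.5016·0.0000 + 0.4984·10.7500] = 4.8968
Node d (S = 65): V_d = e^(−0.09)·[0.5016·10.7500 + 0.4984·62.7500] = 33.5115
Node 0 (S = 100): V_0 = e^(−0.09)·[0.5016·4.8968 + 0.4984·33.5115] = 17.5097

17.51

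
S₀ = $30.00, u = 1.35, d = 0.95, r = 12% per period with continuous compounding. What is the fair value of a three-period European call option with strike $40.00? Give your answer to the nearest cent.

$4.80

Risk-neutral probability p = (e^0.12 − 0.95)/(1.35 − 0.95) = 0.1775/0.4000 = 0.4437
Terminal stock prices: S_uuu = 73.81, S_uud = 51.94, S_udd = 36.55, S_ddd = 25.72
Terminal payoffs (S − K): max(33.81, 0) = 33.81, max(11.94, 0) = 11.94, max(-3.449, 0) = 0, max(-14.28, 0) = 0
Node uu (S = 54.68): V_uu = e^(−0.12)·[0.4437·33.8113 + 0.5563·11.9413] = 19.1982
Node ud (S = 38.48): V_ud = e^(−0.12)·[0.4437·11.9413 + 0.5563·0.0000] = 4.6996
Node dd (S = 27.07): V_dd = e^(−0.12)·[0.4437·0.0000 + 0.5563·0.0000] = 0.0000
Node u (S = 40.5): V_u = e^(−0.12)·[0.4437·19.1982 + 0.5563·4.6996] = 9.8743
Node d (S = 28.5): V_d = e^(−0.12)·[0.4437·4.6996 + 0.5563·0.0000] = 1.8496
Node 0 (S = 30): V_0 = e^(−0.12)·[0.4437·9.8743 + 0.5563·1.8496] = 4.7987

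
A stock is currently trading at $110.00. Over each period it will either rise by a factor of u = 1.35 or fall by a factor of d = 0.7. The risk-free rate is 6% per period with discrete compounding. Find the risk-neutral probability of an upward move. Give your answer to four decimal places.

Risk-neutral probability p = (1 + 0.06 − 0.7)/(1.35 − 0.7) = 0.3600/0.6500 = 0.5538

p = 0.5538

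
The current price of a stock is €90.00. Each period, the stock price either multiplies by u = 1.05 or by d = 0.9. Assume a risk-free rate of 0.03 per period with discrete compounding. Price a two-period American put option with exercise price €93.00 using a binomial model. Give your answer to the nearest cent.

Risk-neutral probability p = (1 + 0.03 − 0.9)/(1.05 − 0.9) = 0.1300/0.1500 = 0.8667
Terminal stock prices: S_uu = 99.23, S_ud = 85.05, S_dd = 72.9
Terminal payoffs (K − S): max(-6.225, 0) = 0, max(7.95, 0) = 7.95, max(20.1, 0) = 20.1
Node u (S = 94.5): continuation = 1/1.03·[0.8667·0.0000 + 0.1333·7.9500] = 1.0291; exercise value = 0.0000 ≤ continuation, so V_u = 1.0291
Node d (S = 81): continuation = 1/1.03·[0.8667·7.9500 + 0.1333·20.1000] = 9.2913; exercise value = 12.0000 > continuation, so V_d = 12.0000 (exercise)
Node 0 (S = 90): continuation = 1/1.03·[0.8667·1.0291 + 0.1333·12.0000] = 2.4193; exercise value = 3.0000 > continuation, so V_0 = 3.0000 (exercise)

€3.00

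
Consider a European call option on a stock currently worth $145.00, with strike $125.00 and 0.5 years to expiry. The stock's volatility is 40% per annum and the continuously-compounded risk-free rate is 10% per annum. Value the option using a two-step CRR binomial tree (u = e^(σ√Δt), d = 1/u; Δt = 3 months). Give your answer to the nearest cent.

CRR parameters: u = e^(σ√Δt) = e^(0.4·√0.25) = 1.2214, d = 1/u = 0.8187
Per-period rate: rΔt = 0.1·0.25 = 0.025, so R = e^0.025 = 1.0253
Risk-neutral probability p = (e^0.025 − 0.8187)/(1.2214 − 0.8187) = 0.2066/0.4027 = 0.5130
Terminal stock prices: S_uu = 216.3, S_ud = 145, S_dd = 97.2
Terminal payoffs (S − K): max(91.31, 0) = 91.31, max(20, 0) = 20, max(-27.8, 0) = 0
Node u (S = 177.1): V_u = e^(−0.025)·[0.5130·91.3146 + 0.4870·20.0000] = 55.1897
Node d (S = 118.7): V_d = e^(−0.025)·[0.5130·20.0000 + 0.4870·0.0000] = 10.0073
Node 0 (S = 145): V_0 = e^(−0.025)·[0.5130·55.1897 + 0.4870·10.0073] = 32.3680

$32.37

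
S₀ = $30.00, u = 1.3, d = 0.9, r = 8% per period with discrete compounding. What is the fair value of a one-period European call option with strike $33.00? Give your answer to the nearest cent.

$2.50

Risk-neutral probability p = (1 + 0.08 − 0.9)/(1.3 − 0.9) = 0.1800/0.4000 = 0.4500
Terminal stock prices: S_u = 39, S_d = 27
Terminal payoffs (S − K): max(6, 0) = 6, max(-6, 0) = 0
Node 0 (S = 30): V_0 = 1/1.08·[0.4500·6.0000 + 0.5500·0.0000] = 2.5000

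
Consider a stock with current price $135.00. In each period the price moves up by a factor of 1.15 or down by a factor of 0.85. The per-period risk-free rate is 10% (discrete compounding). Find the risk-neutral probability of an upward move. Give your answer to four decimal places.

p = 0.8333

Risk-neutral probability p = (1 + 0.1 − 0.85)/(1.15 − 0.85) = 0.2500/0.3000 = 0.8333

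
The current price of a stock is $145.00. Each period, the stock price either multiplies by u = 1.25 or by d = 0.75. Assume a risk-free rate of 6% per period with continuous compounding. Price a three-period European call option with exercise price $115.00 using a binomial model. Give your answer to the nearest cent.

Risk-neutral probability p = (e^0.06 − 0.75)/(1.25 − 0.75) = 0.3118/0.5000 = 0.6237
Terminal stock prices: S_uuu = 283.2, S_uud = 169.9, S_udd = 102, S_ddd = 61.17
Terminal payoffs (S − K): max(168.2, 0) = 168.2, max(54.92, 0) = 54.92, max(-13.05, 0) = 0, max(-53.83, 0) = 0
Node uu (S = 226.6): V_uu = e^(−0.06)·[0.6237·168.2031 + 0.3763·54.9219] = 118.2596
Node ud (S = 135.9): V_ud = e^(−0.06)·[0.6237·54.9219 + 0.3763·0.0000] = 32.2585
Node dd (S = 81.56): V_dd = e^(−0.06)·[0.6237·0.0000 + 0.3763·0.0000] = 0.0000
Node u (S = 181.2): V_u = e^(−0.06)·[0.6237·118.2596 + 0.3763·32.2585] = 80.8929
Node d (S = 108.8): V_d = e^(−0.06)·[0.6237·32.2585 + 0.3763·0.0000] = 18.9472
Node 0 (S = 145): V_0 = e^(−0.06)·[0.6237·80.8929 + 0.3763·18.9472] = 54.2278

$54.23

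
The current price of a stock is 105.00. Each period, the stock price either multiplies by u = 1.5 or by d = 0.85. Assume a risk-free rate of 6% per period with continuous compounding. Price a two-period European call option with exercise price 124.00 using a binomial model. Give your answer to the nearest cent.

Risk-neutral probability p = (e^0.06 − 0.85)/(1.5 − 0.85) = 0.2118/0.6500 = 0.3259
Terminal stock prices: S_uu = 236.2, S_ud = 133.9, S_dd = 75.86
Terminal payoffs (S − K): max(112.2, 0) = 112.2, max(9.875, 0) = 9.875, max(-48.14, 0) = 0
Node u (S = 157.5): V_u = e^(−0.06)·[0.3259·112.2500 + 0.6741·9.8750] = 40.7212
Node d (S = 89.25): V_d = e^(−0.06)·[0.3259·9.8750 + 0.6741·0.0000] = 3.0309
Node 0 (S = 105): V_0 = e^(−0.06)·[0.3259·40.7212 + 0.6741·3.0309] = 14.4224

14.42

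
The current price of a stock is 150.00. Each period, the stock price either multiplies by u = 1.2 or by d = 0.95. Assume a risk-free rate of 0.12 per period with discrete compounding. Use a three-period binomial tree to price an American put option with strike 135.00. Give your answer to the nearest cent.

0.15

Risk-neutral probability p = (1 + 0.12 − 0.95)/(1.2 − 0.95) = 0.1700/0.2500 = 0.6800
Terminal stock prices: S_uuu = 259.2, S_uud = 205.2, S_udd = 162.4, S_ddd = 128.6
Terminal payoffs (K − S): max(-124.2, 0) = 0, max(-70.2, 0) = 0, max(-27.45, 0) = 0, max(6.394, 0) = 6.394
Node uu (S = 216): continuation = 1/1.12·[0.6800·0.0000 + 0.3200·0.0000] = 0.0000; exercise value = 0.0000 ≤ continuation, so V_uu = 0.0000
Node ud (S = 171): continuation = 1/1.12·[0.6800·0.0000 + 0.3200·0.0000] = 0.0000; exercise value = 0.0000 ≤ continuation, so V_ud = 0.0000
Node dd (S = 135.4): continuation = 1/1.12·[0.6800·0.0000 + 0.3200·6.3938] = 1.8268; exercise value = 0.0000 ≤ continuation, so V_dd = 1.8268
Node u (S = 180): continuation = 1/1.12·[0.6800·0.0000 + 0.3200·0.0000] = 0.0000; exercise value = 0.0000 ≤ continuation, so V_u = 0.0000
Node d (S = 142.5): continuation = 1/1.12·[0.6800·0.0000 + 0.3200·1.8268] = 0.5219; exercise value = 0.0000 ≤ continuation, so V_d = 0.5219
Node 0 (S = 150): continuation = 1/1.12·[0.6800·0.0000 + 0.3200·0.5219] = 0.1491; exercise value = 0.0000 ≤ continuation, so V_0 = 0.1491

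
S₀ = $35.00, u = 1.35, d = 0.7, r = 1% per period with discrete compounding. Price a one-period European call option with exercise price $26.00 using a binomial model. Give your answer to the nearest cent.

$10.03

Risk-neutral probability p = (1 + 0.01 − 0.7)/(1.35 − 0.7) = 0.3100/0.6500 = 0.4769
Terminal stock prices: S_u = 47.25, S_d = 24.5
Terminal payoffs (S − K): max(21.25, 0) = 21.25, max(-1.5, 0) = 0
Node 0 (S = 35): V_0 = 1/1.01·[0.4769·21.2500 + 0.5231·0.0000] = 10.0343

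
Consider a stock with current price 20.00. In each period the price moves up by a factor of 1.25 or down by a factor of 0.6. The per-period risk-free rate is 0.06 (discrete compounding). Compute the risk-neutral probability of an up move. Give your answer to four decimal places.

p = 0.7077

Risk-neutral probability p = (1 + 0.06 − 0.6)/(1.25 − 0.6) = 0.4600/0.6500 = 0.7077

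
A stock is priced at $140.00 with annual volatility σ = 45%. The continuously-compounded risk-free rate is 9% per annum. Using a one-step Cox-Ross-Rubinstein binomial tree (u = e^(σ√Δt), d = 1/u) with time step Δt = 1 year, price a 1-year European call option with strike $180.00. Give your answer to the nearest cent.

CRR parameters: u = e^(σ√Δt) = e^(0.45·√1) = 1.5683, d = 1/u = 0.6376
Per-period rate: rΔt = 0.09·1 = 0.09, so R = e^0.09 = 1.0942
Risk-neutral probability p = (e^0.09 − 0.6376)/(1.5683 − 0.6376) = 0.4565/0.9307 = 0.4905
Terminal stock prices: S_u = 219.6, S_d = 89.27
Terminal payoffs (S − K): max(39.56, 0) = 39.56, max(-90.73, 0) = 0
Node 0 (S = 140): V_0 = e^(−0.09)·[0.4905·39.5637 + 0.5095·0.0000] = 17.7375

$17.74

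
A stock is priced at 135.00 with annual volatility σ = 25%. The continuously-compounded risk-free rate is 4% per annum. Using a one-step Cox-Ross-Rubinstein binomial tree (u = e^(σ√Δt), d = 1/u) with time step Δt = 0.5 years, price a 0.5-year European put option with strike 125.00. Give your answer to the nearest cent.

CRR parameters: u = e^(σ√Δt) = e^(0.25·√0.5) = 1.1934, d = 1/u = 0.8380
Per-period rate: rΔt = 0.04·0.5 = 0.02, so R = e^0.02 = 1.0202
Risk-neutral probability p = (e^0.02 − 0.8380)/(1.1934 − 0.8380) = 0.1822/0.3554 = 0.5128
Terminal stock prices: S_u = 161.1, S_d = 113.1
Terminal payoffs (K − S): max(-36.1, 0) = 0, max(11.87, 0) = 11.87
Node 0 (S = 135): V_0 = e^(−0.02)·[0.5128·0.0000 + 0.4872·11.8745] = 5.6711

5.67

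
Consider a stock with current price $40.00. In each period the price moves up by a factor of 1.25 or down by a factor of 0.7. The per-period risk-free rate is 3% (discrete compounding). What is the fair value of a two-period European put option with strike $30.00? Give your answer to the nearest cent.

Risk-neutral probability p = (1 + 0.03 − 0.7)/(1.25 − 0.7) = 0.3300/0.5500 = 0.6000
Terminal stock prices: S_uu = 62.5, S_ud = 35, S_dd = 19.6
Terminal payoffs (K − S): max(-32.5, 0) = 0, max(-5, 0) = 0, max(10.4, 0) = 10.4
Node u (S = 50): V_u = 1/1.03·[0.6000·0.0000 + 0.4000·0.0000] = 0.0000
Node d (S = 28): V_d = 1/1.03·[0.6000·0.0000 + 0.4000·10.4000] = 4.0388
Node 0 (S = 40): V_0 = 1/1.03·[0.6000·0.0000 + 0.4000·4.0388] = 1.5685

$1.57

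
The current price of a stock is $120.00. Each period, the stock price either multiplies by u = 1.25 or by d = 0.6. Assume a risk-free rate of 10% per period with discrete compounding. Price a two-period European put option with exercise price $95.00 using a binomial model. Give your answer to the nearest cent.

$3.75

Risk-neutral probability p = (1 + 0.1 − 0.6)/(1.25 − 0.6) = 0.5000/0.6500 = 0.7692
Terminal stock prices: S_uu = 187.5, S_ud = 90, S_dd = 43.2
Terminal payoffs (K − S): max(-92.5, 0) = 0, max(5, 0) = 5, max(51.8, 0) = 51.8
Node u (S = 150): V_u = 1/1.1·[0.7692·0.0000 + 0.2308·5.0000] = 1.0490
Node d (S = 72): V_d = 1/1.1·[0.7692·5.0000 + 0.2308·51.8000] = 14.3636
Node 0 (S = 120): V_0 = 1/1.1·[0.7692·1.0490 + 0.2308·14.3636] = 3.7469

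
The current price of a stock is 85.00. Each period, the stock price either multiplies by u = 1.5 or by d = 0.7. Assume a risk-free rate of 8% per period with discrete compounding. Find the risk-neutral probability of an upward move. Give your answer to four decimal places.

Risk-neutral probability p = (1 + 0.08 − 0.7)/(1.5 − 0.7) = 0.3800/0.8000 = 0.4750

p = 0.4750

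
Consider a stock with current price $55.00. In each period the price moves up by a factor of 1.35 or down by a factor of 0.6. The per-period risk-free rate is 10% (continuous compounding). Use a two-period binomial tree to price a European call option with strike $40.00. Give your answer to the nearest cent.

$24.01

Risk-neutral probability p = (e^0.1 − 0.6)/(1.35 − 0.6) = 0.5052/0.7500 = 0.6736
Terminal stock prices: S_uu = 100.2, S_ud = 44.55, S_dd = 19.8
Terminal payoffs (S − K): max(60.24, 0) = 60.24, max(4.55, 0) = 4.55, max(-20.2, 0) = 0
Node u (S = 74.25): V_u = e^(−0.1)·[0.6736·60.2375 + 0.3264·4.5500] = 38.0565
Node d (S = 33): V_d = e^(−0.1)·[0.6736·4.5500 + 0.3264·0.0000] = 2.7731
Node 0 (S = 55): V_0 = e^(−0.1)·[0.6736·38.0565 + 0.3264·2.7731] = 24.0131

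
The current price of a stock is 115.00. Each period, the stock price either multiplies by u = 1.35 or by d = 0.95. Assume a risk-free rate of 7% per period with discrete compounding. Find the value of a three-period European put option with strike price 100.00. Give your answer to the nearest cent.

0.39

Risk-neutral probability p = (1 + 0.07 − 0.95)/(1.35 − 0.95) = 0.1200/0.4000 = 0.3000
Terminal stock prices: S_uuu = 282.9, S_uud = 199.1, S_udd = 140.1, S_ddd = 98.6
Terminal payoffs (K − S): max(-182.9, 0) = 0, max(-99.11, 0) = 0, max(-40.11, 0) = 0, max(1.402, 0) = 1.402
Node uu (S = 209.6): V_uu = 1/1.07·[0.3000·0.0000 + 0.7000·0.0000] = 0.0000
Node ud (S = 147.5): V_ud = 1/1.07·[0.3000·0.0000 + 0.7000·0.0000] = 0.0000
Node dd (S = 103.8): V_dd = 1/1.07·[0.3000·0.0000 + 0.7000·1.4019] = 0.9171
Node u (S = 155.2): V_u = 1/1.07·[0.3000·0.0000 + 0.7000·0.0000] = 0.0000
Node d (S = 109.2): V_d = 1/1.07·[0.3000·0.0000 + 0.7000·0.9171] = 0.6000
Node 0 (S = 115): V_0 = 1/1.07·[0.3000·0.0000 + 0.7000·0.6000] = 0.3925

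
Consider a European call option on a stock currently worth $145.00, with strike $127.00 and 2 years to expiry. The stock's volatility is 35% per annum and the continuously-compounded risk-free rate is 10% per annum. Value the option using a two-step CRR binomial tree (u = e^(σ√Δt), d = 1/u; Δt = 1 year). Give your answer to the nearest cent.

CRR parameters: u = e^(σ√Δt) = e^(0.35·√1) = 1.4191, d = 1/u = 0.7047
Per-period rate: rΔt = 0.1·1 = 0.1, so R = e^0.1 = 1.1052
Risk-neutral probability p = (e^0.1 − 0.7047)/(1.4191 − 0.7047) = 0.4005/0.7144 = 0.5606
Terminal stock prices: S_uu = 292, S_ud = 145, S_dd = 72
Terminal payoffs (S − K): max(165, 0) = 165, max(18, 0) = 18, max(-55, 0) = 0
Node u (S = 205.8): V_u = e^(−0.1)·[0.5606·164.9941 + 0.4394·18.0000] = 90.8504
Node d (S = 102.2): V_d = e^(−0.1)·[0.5606·18.0000 + 0.4394·0.0000] = 9.1306
Node 0 (S = 145): V_0 = e^(−0.1)·[0.5606·90.8504 + 0.4394·9.1306] = 49.7144

$49.71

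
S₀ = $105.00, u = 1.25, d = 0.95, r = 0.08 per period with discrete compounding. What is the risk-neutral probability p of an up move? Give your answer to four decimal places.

p = 0.4333

Risk-neutral probability p = (1 + 0.08 − 0.95)/(1.25 − 0.95) = 0.1300/0.3000 = 0.4333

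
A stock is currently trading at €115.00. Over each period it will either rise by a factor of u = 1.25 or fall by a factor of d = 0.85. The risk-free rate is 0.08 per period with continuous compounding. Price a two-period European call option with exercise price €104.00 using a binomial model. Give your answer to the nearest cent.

Risk-neutral probability p = (e^0.08 − 0.85)/(1.25 − 0.85) = 0.2333/0.4000 = 0.5832
Terminal stock prices: S_uu = 179.7, S_ud = 122.2, S_dd = 83.09
Terminal payoffs (S − K): max(75.69, 0) = 75.69, max(18.19, 0) = 18.19, max(-20.91, 0) = 0
Node u (S = 143.8): V_u = e^(−0.08)·[0.5832·75.6875 + 0.4168·18.1875] = 47.7459
Node d (S = 97.75): V_d = e^(−0.08)·[0.5832·18.1875 + 0.4168·0.0000] = 9.7917
Node 0 (S = 115): V_0 = e^(−0.08)·[0.5832·47.7459 + 0.4168·9.7917] = 29.4726

€29.47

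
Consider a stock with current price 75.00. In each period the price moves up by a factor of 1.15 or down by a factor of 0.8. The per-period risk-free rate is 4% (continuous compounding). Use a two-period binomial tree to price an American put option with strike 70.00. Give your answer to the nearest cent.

Risk-neutral probability p = (e^0.04 − 0.8)/(1.15 − 0.8) = 0.2408/0.3500 = 0.6880
Terminal stock prices: S_uu = 99.19, S_ud = 69, S_dd = 48
Terminal payoffs (K − S): max(-29.19, 0) = 0, max(1, 0) = 1, max(22, 0) = 22
Node u (S = 86.25): continuation = e^(−0.04)·[0.6880·0.0000 + 0.3120·1.0000] = 0.2997; exercise value = 0.0000 ≤ continuation, so V_u = 0.2997
Node d (S = 60): continuation = e^(−0.04)·[0.6880·1.0000 + 0.3120·22.0000] = 7.2553; exercise value = 10.0000 > continuation, so V_d = 10.0000 (exercise)
Node 0 (S = 75): continuation = e^(−0.04)·[0.6880·0.2997 + 0.3120·10.0000] = 3.1955; exercise value = 0.0000 ≤ continuation, so V_0 = 3.1955

3.20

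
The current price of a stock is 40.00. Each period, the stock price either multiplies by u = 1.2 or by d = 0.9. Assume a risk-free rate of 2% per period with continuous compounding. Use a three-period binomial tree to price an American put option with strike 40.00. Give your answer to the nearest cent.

2.93

Risk-neutral probability p = (e^0.02 − 0.9)/(1.2 − 0.9) = 0.1202/0.3000 = 0.4007
Terminal stock prices: S_uuu = 69.12, S_uud = 51.84, S_udd = 38.88, S_ddd = 29.16
Terminal payoffs (K − S): max(-29.12, 0) = 0, max(-11.84, 0) = 0, max(1.12, 0) = 1.12, max(10.84, 0) = 10.84
Node uu (S = 57.6): continuation = e^(−0.02)·[0.4007·0.0000 + 0.5993·0.0000] = 0.0000; exercise value = 0.0000 ≤ continuation, so V_uu = 0.0000
Node ud (S = 43.2): continuation = e^(−0.02)·[0.4007·0.0000 + 0.5993·1.1200] = 0.6580; exercise value = 0.0000 ≤ continuation, so V_ud = 0.6580
Node dd (S = 32.4): continuation = e^(−0.02)·[0.4007·1.1200 + 0.5993·10.8400] = 6.8079; exercise value = 7.6000 > continuation, so V_dd = 7.6000 (exercise)
Node u (S = 48): continuation = e^(−0.02)·[0.4007·0.0000 + 0.5993·0.6580] = 0.3865; exercise value = 0.0000 ≤ continuation, so V_u = 0.3865
Node d (S = 36): continuation = e^(−0.02)·[0.4007·0.6580 + 0.5993·7.6000] = 4.7231; exercise value = 4.0000 ≤ continuation, so V_d = 4.7231
Node 0 (S = 40): continuation = e^(−0.02)·[0.4007·0.3865 + 0.5993·4.7231] = 2.9264; exercise value = 0.0000 ≤ continuation, so V_0 = 2.9264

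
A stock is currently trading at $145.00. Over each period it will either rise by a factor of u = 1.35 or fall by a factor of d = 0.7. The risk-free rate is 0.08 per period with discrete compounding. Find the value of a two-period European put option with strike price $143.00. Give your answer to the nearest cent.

$13.13

Risk-neutral probability p = (1 + 0.08 − 0.7)/(1.35 − 0.7) = 0.3800/0.6500 = 0.5846
Terminal stock prices: S_uu = 264.3, S_ud = 137, S_dd = 71.05
Terminal payoffs (K − S): max(-121.3, 0) = 0, max(5.975, 0) = 5.975, max(71.95, 0) = 71.95
Node u (S = 195.8): V_u = 1/1.08·[0.5846·0.0000 + 0.4154·5.9750] = 2.2981
Node d (S = 101.5): V_d = 1/1.08·[0.5846·5.9750 + 0.4154·71.9500] = 30.9074
Node 0 (S = 145): V_0 = 1/1.08·[0.5846·2.2981 + 0.4154·30.9074] = 13.1314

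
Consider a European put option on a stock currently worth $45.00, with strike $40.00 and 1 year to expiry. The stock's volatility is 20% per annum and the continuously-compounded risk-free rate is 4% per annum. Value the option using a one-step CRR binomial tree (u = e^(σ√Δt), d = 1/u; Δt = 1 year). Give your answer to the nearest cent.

CRR parameters: u = e^(σ√Δt) = e^(0.2·√1) = 1.2214, d = 1/u = 0.8187
Per-period rate: rΔt = 0.04·1 = 0.04, so R = e^0.04 = 1.0408
Risk-neutral probability p = (e^0.04 − 0.8187)/(1.2214 − 0.8187) = 0.2221/0.4027 = 0.5515
Terminal stock prices: S_u = 54.96, S_d = 36.84
Terminal payoffs (K − S): max(-14.96, 0) = 0, max(3.157, 0) = 3.157
Node 0 (S = 45): V_0 = e^(−0.04)·[0.5515·0.0000 + 0.4485·3.1571] = 1.3604

$1.36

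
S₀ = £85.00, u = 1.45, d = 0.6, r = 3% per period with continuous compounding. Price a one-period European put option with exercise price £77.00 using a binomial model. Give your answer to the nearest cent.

Risk-neutral probability p = (e^0.03 − 0.6)/(1.45 − 0.6) = 0.4305/0.8500 = 0.5064
Terminal stock prices: S_u = 123.2, S_d = 51
Terminal payoffs (K − S): max(-46.25, 0) = 0, max(26, 0) = 26
Node 0 (S = 85): V_0 = e^(−0.03)·[0.5064·0.0000 + 0.4936·26.0000] = 12.4539

£12.45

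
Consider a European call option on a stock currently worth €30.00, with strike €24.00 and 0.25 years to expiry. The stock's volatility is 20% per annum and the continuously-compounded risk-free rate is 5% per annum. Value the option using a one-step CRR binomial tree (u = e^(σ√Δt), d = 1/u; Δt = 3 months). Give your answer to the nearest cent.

CRR parameters: u = e^(σ√Δt) = e^(0.2·√0.25) = 1.1052, d = 1/u = 0.9048
Per-period rate: rΔt = 0.05·0.25 = 0.0125, so R = e^0.0125 = 1.0126
Risk-neutral probability p = (e^0.0125 − 0.9048)/(1.1052 − 0.9048) = 0.1077/0.2003 = 0.5378
Terminal stock prices: S_u = 33.16, S_d = 27.15
Terminal payoffs (S − K): max(9.155, 0) = 9.155, max(3.145, 0) = 3.145
Node 0 (S = 30): V_0 = e^(−0.0125)·[0.5378·9.1551 + 0.4622·3.1451] = 6.2981

€6.30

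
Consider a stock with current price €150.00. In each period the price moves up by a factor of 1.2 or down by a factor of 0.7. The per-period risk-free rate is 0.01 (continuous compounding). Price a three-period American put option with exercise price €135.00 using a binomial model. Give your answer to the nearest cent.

Risk-neutral probability p = (e^0.01 − 0.7)/(1.2 − 0.7) = 0.3101/0.5000 = 0.6201
Terminal stock prices: S_uuu = 259.2, S_uud = 151.2, S_udd = 88.2, S_ddd = 51.45
Terminal payoffs (K − S): max(-124.2, 0) = 0, max(-16.2, 0) = 0, max(46.8, 0) = 46.8, max(83.55, 0) = 83.55
Node uu (S = 216): continuation = e^(−0.01)·[0.6201·0.0000 + 0.3799·0.0000] = 0.0000; exercise value = 0.0000 ≤ continuation, so V_uu = 0.0000
Node ud (S = 126): continuation = e^(−0.01)·[0.6201·0.0000 + 0.3799·46.8000] = 17.6024; exercise value = 9.0000 ≤ continuation, so V_ud = 17.6024
Node dd (S = 73.5): continuation = e^(−0.01)·[0.6201·46.8000 + 0.3799·83.5500] = 60.1567; exercise value = 61.5000 > continuation, so V_dd = 61.5000 (exercise)
Node u (S = 180): continuation = e^(−0.01)·[0.6201·0.0000 + 0.3799·17.6024] = 6.6206; exercise value = 0.0000 ≤ continuation, so V_u = 6.6206
Node d (S = 105): continuation = e^(−0.01)·[0.6201·17.6024 + 0.3799·61.5000] = 33.9380; exercise value = 30.0000 ≤ continuation, so V_d = 33.9380
Node 0 (S = 150): continuation = e^(−0.01)·[0.6201·6.6206 + 0.3799·33.9380] = 16.8293; exercise value = 0.0000 ≤ continuation, so V_0 = 16.8293

€16.83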